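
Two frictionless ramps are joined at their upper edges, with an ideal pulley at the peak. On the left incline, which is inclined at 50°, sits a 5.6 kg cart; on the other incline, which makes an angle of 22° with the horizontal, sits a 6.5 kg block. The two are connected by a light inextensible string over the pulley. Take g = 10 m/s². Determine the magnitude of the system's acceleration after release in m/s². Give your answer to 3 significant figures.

Resolve each weight along its own incline: the 5.6 kg mass has component 5.6 × 10 × sin 50° = 42.898 N down its slope, and the 6.5 kg mass has 6.5 × 10 × sin 22° = 24.349 N down its slope.
The 5.6 kg side's 42.898 N exceeds the other side's 24.349 N, so that mass slides down and the 6.5 kg mass slides up. Taking that direction as positive, Newton's second law for the whole system gives 42.898 − 24.349 = (5.6 + 6.5) a, so a = 18.549 / 12.1 = 1.5330 m/s².

1.53 m/s²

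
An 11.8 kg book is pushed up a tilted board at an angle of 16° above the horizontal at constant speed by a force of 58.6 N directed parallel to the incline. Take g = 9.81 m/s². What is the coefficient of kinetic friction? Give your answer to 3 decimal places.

0.240

At constant speed ΣF = 0 along the incline. The applied 58.6 N acts up the slope; the weight component mg sin 16° = 31.907 N and kinetic friction μN both act down the slope.
So 58.6 = 31.907 + μ × 111.274, giving μ = (58.6 − 31.907) / 111.274 = 0.2399.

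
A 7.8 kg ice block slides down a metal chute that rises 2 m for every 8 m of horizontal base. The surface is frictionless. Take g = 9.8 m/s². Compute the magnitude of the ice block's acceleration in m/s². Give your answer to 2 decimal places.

Resolving the weight along the incline: the component pulling the ice block down the slope is mg sin 14.04° = 7.8 × 9.8 × 0.2425 = 18.537 N, and the normal force is N = mg cos 14.04° = 7.8 × 9.8 × 0.9701 = 74.154 N.
With no friction the net force along the incline is 18.537 N, so a = g sin 14.04° = 18.537 / 7.8 = 2.3765 m/s².

2.38 m/s²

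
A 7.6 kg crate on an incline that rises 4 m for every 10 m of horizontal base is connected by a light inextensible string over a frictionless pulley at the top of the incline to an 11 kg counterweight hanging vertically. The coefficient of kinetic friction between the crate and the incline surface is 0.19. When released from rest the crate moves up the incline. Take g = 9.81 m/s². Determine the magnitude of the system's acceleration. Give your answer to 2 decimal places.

For the crate on the incline: the weight component along the slope is m₁g sin 21.80° = 7.6 × 9.81 × 0.3714 = 27.690 N and the normal force is N = m₁g cos 21.80° = 69.224 N.
Kinetic friction opposes the crate's motion up the incline: f = μN = 0.19 × 69.224 = 13.153 N acting down the slope.
Newton's second law for the crate (up-slope positive): T − 27.690 − 13.153 = 7.6 a. For the hanging counterweight (downward positive): 11 × 9.81 − T = 11 a.
Adding the two equations eliminates T: 67.067 = 18.6 a, so a = 3.6058 m/s².

3.61 m/s²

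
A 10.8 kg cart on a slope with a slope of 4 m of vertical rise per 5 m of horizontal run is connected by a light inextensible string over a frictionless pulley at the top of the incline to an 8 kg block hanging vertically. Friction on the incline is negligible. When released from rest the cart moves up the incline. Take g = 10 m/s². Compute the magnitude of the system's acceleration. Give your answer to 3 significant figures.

0.667 m/s²

For the cart on the incline: the weight component along the slope is m₁g sin 38.66° = 10.8 × 10 × 0.6247 = 67.468 N and the normal force is N = m₁g cos 38.66° = 84.334 N.
Newton's second law for the cart (up-slope positive): T − 67.468 = 10.8 a. For the hanging block (downward positive): 8 × 10 − T = 8 a.
Adding the two equations eliminates T: 12.532 = 18.8 a, so a = 0.6666 m/s².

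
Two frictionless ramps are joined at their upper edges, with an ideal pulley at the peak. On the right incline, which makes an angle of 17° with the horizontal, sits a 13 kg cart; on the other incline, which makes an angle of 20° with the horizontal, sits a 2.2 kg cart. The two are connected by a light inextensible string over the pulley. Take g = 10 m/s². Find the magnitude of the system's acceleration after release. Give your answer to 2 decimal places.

Resolve each weight along its own incline: the 13 kg mass has component 13 × 10 × sin 17° = 38.008 N down its slope, and the 2.2 kg mass has 2.2 × 10 × sin 20° = 7.524 N down its slope.
The 13 kg side's 38.008 N exceeds the other side's 7.524 N, so that mass slides down and the 2.2 kg mass slides up. Taking that direction as positive, Newton's second law for the whole system gives 38.008 − 7.524 = (13 + 2.2) a, so a = 30.484 / 15.2 = 2.0055 m/s².

2.01 m/s²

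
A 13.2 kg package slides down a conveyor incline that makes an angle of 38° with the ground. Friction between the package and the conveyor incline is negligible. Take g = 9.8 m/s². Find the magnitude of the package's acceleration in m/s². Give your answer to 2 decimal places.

Resolving the weight along the incline: the component pulling the package down the slope is mg sin 38° = 13.2 × 9.8 × 0.6157 = 79.647 N, and the normal force is N = mg cos 38° = 13.2 × 9.8 × 0.7880 = 101.936 N.
With no friction the net force along the incline is 79.647 N, so a = g sin 38° = 79.647 / 13.2 = 6.0339 m/s².

6.03 m/s²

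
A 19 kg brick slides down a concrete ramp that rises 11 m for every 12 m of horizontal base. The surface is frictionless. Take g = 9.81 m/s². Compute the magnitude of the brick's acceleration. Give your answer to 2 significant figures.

6.6 m/s²

Resolving the weight along the incline: the component pulling the brick down the slope is mg sin 42.51° = 19 × 9.81 × 0.6757 = 125.944 N, and the normal force is N = mg cos 42.51° = 19 × 9.81 × 0.7372 = 137.407 N.
With no friction the net force along the incline is 125.944 N, so a = g sin 42.51° = 125.944 / 19 = 6.6286 m/s².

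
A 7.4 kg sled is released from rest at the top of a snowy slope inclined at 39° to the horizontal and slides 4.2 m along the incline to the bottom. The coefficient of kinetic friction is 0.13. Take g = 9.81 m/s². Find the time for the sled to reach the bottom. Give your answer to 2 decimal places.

1.27 s

The weight component along the incline is mg sin 39° = 45.685 N and the normal force is N = mg cos 39° = 56.416 N.
Friction up the slope is f = μN = 0.13 × 56.416 = 7.334 N, so the net downslope force is 45.685 − 7.334 = 38.351 N and a = 38.351 / 7.4 = 5.1826 m/s².
Starting from rest, L = ½at², so t = √(2L/a) = √(2 × 4.2 / 5.1826) = 1.2731 s.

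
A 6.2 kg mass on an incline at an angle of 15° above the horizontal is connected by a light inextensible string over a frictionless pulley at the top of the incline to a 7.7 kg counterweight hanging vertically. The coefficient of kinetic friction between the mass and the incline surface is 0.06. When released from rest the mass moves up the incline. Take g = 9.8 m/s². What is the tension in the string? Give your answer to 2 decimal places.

44.32 N

For the mass on the incline: the weight component along the slope is m₁g sin 15° = 6.2 × 9.8 × 0.2588 = 15.725 N and the normal force is N = m₁g cos 15° = 58.690 N.
Kinetic friction opposes the mass's motion up the incline: f = μN = 0.06 × 58.690 = 3.521 N acting down the slope.
Newton's second law for the mass (up-slope positive): T − 15.725 − 3.521 = 6.2 a. For the hanging counterweight (downward positive): 7.7 × 9.8 − T = 7.7 a.
Adding the two equations eliminates T: 56.214 = 13.9 a, so a = 4.0442 m/s².
Then from the hanging counterweight's equation, T = 7.7 × (9.8 − 4.0442) = 44.320 N.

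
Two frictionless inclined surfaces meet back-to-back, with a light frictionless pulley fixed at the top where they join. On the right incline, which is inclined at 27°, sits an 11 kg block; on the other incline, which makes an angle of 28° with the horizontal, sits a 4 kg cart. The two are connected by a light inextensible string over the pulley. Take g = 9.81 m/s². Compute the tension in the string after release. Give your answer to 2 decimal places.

26.57 N

Resolve each weight along its own incline: the 11 kg mass has component 11 × 9.81 × sin 27° = 48.990 N down its slope, and the 4 kg mass has 4 × 9.81 × sin 28° = 18.422 N down its slope.
The 11 kg side's 48.990 N exceeds the other side's 18.422 N, so that mass slides down and the 4 kg mass slides up. Taking that direction as positive, Newton's second law for the whole system gives 48.990 − 18.422 = (11 + 4) a, so a = 30.568 / 15 = 2.0379 m/s².
For the 4 kg mass (up-slope positive): T − 18.422 = 4 × 2.0379, so T = 26.574 N.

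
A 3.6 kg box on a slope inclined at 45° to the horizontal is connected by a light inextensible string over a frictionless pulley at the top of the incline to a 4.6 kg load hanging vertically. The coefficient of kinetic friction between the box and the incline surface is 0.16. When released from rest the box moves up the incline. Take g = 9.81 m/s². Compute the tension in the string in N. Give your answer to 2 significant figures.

For the box on the incline: the weight component along the slope is m₁g sin 45° = 3.6 × 9.81 × 0.7071 = 24.972 N and the normal force is N = m₁g cos 45° = 24.972 N.
Kinetic friction opposes the box's motion up the incline: f = μN = 0.16 × 24.972 = 3.996 N acting down the slope.
Newton's second law for the box (up-slope positive): T − 24.972 − 3.996 = 3.6 a. For the hanging load (downward positive): 4.6 × 9.81 − T = 4.6 a.
Adding the two equations eliminates T: 16.158 = 8.2 a, so a = 1.9705 m/s².
Then from the hanging load's equation, T = 4.6 × (9.81 − 1.9705) = 36.062 N.

36 N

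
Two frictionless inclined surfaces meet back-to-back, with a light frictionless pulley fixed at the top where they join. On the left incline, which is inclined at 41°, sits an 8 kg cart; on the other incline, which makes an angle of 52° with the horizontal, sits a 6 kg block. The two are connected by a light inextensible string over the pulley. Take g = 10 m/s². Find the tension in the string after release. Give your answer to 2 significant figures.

50 N

Resolve each weight along its own incline: the 8 kg mass has component 8 × 10 × sin 41° = 52.485 N down its slope, and the 6 kg mass has 6 × 10 × sin 52° = 47.281 N down its slope.
The 8 kg side's 52.485 N exceeds the other side's 47.281 N, so that mass slides down and the 6 kg mass slides up. Taking that direction as positive, Newton's second law for the whole system gives 52.485 − 47.281 = (8 + 6) a, so a = 5.204 / 14 = 0.3717 m/s².
For the 6 kg mass (up-slope positive): T − 47.281 = 6 × 0.3717, so T = 49.511 N.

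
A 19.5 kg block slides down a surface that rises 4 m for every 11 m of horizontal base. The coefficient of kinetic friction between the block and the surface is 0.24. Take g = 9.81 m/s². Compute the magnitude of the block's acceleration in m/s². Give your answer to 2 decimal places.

1.14 m/s²

Resolving the weight along the incline: the component pulling the block down the slope is mg sin 19.98° = 19.5 × 9.81 × 0.3417 = 65.366 N, and the normal force is N = mg cos 19.98° = 19.5 × 9.81 × 0.9398 = 179.779 N.
Kinetic friction acts up the slope with magnitude f = μN = 0.24 × 179.779 = 43.147 N.
Net force along the incline is 65.366 − 43.147 = 22.219 N, so a = 22.219 / 19.5 = 1.1394 m/s².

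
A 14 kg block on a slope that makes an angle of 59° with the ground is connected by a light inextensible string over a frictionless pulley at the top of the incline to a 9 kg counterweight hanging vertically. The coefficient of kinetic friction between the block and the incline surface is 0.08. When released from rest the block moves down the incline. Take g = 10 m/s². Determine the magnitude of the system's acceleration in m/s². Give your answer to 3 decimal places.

For the block on the incline: the weight component along the slope is m₁g sin 59° = 14 × 10 × 0.8572 = 120.008 N and the normal force is N = m₁g cos 59° = 72.105 N.
Kinetic friction opposes the block's motion down the incline: f = μN = 0.08 × 72.105 = 5.768 N acting up the slope.
Newton's second law for the block (down-slope positive): 120.008 − 5.768 − T = 14 a. For the hanging counterweight (upward positive): T − 9 × 10 = 9 a.
Adding the two equations eliminates T: 24.240 = 23 a, so a = 1.0539 m/s².

1.054 m/s²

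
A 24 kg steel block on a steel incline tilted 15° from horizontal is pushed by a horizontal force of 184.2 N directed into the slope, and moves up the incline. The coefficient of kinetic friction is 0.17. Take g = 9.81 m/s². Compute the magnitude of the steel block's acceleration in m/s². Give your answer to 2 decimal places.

The horizontal push has components F cos 15° = 184.2 × 0.9659 = 177.919 N up the incline and F sin 15° = 184.2 × 0.2588 = 47.671 N pressing into the surface.
The normal force is therefore N = mg cos 15° + F sin 15° = 227.411 + 47.671 = 275.082 N, and kinetic friction down the slope is μN = 0.17 × 275.082 = 46.764 N.
Along the incline: F cos 15° − mg sin 15° − μN = ma, so 177.919 − 60.932 − 46.764 = 24 a, giving a = 2.9260 m/s².

2.93 m/s²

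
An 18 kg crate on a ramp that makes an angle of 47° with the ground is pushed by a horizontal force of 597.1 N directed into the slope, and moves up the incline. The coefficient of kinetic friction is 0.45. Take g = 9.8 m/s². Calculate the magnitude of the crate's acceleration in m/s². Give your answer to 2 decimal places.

1.53 m/s²

The horizontal push has components F cos 47° = 597.1 × 0.6820 = 407.222 N up the incline and F sin 47° = 597.1 × 0.7314 = 436.719 N pressing into the surface.
The normal force is therefore N = mg cos 47° + F sin 47° = 120.305 + 436.719 = 557.024 N, and kinetic friction down the slope is μN = 0.45 × 557.024 = 250.661 N.
Along the incline: F cos 47° − mg sin 47° − μN = ma, so 407.222 − 129.019 − 250.661 = 18 a, giving a = 1.5301 m/s².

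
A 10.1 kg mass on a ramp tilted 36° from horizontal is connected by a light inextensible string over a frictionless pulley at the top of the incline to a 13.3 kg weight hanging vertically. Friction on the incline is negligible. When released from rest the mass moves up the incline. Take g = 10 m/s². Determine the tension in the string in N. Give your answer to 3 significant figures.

For the mass on the incline: the weight component along the slope is m₁g sin 36° = 10.1 × 10 × 0.5878 = 59.368 N and the normal force is N = m₁g cos 36° = 81.711 N.
Newton's second law for the mass (up-slope positive): T − 59.368 = 10.1 a. For the hanging weight (downward positive): 13.3 × 10 − T = 13.3 a.
Adding the two equations eliminates T: 73.632 = 23.4 a, so a = 3.1467 m/s².
Then from the hanging weight's equation, T = 13.3 × (10 − 3.1467) = 91.149 N.

91.1 N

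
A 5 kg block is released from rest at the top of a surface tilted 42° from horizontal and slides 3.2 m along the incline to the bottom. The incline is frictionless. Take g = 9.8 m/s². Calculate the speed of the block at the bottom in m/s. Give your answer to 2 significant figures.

The weight component along the incline is mg sin 42° = 32.787 N and the normal force is N = mg cos 42° = 36.414 N.
With no friction, a = g sin 42° = 6.5575 m/s².
Starting from rest over a distance of 3.2 m, v² = 2aL = 2 × 6.5575 × 3.2 = 41.9680, so v = 6.4783 m/s.

6.5 m/s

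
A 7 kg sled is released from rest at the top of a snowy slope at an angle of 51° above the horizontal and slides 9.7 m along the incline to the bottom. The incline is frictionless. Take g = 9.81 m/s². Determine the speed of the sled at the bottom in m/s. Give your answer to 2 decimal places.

12.16 m/s

The weight component along the incline is mg sin 51° = 53.367 N and the normal force is N = mg cos 51° = 43.215 N.
With no friction, a = g sin 51° = 7.6238 m/s².
Starting from rest over a distance of 9.7 m, v² = 2aL = 2 × 7.6238 × 9.7 = 147.9017, so v = 12.1615 m/s.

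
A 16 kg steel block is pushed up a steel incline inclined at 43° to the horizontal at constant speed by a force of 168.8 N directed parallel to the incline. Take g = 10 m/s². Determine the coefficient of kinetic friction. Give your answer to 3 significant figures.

At constant speed ΣF = 0 along the incline. The applied 168.8 N acts up the slope; the weight component mg sin 43° = 109.120 N and kinetic friction μN both act down the slope.
So 168.8 = 109.120 + μ × 117.017, giving μ = (168.8 − 109.120) / 117.017 = 0.5100.

0.510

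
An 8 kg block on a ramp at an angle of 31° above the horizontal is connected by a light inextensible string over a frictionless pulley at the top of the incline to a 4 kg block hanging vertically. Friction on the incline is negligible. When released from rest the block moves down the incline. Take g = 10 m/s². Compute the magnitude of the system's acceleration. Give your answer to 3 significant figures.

0.100 m/s²

For the block on the incline: the weight component along the slope is m₁g sin 31° = 8 × 10 × 0.5150 = 41.200 N and the normal force is N = m₁g cos 31° = 68.573 N.
Newton's second law for the block (down-slope positive): 41.200 − T = 8 a. For the hanging block (upward positive): T − 4 × 10 = 4 a.
Adding the two equations eliminates T: 1.200 = 12 a, so a = 0.1000 m/s².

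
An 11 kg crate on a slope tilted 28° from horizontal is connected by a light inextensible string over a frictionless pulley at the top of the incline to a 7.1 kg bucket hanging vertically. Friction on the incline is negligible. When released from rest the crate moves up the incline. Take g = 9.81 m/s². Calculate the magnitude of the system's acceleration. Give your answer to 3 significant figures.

For the crate on the incline: the weight component along the slope is m₁g sin 28° = 11 × 9.81 × 0.4695 = 50.664 N and the normal force is N = m₁g cos 28° = 95.279 N.
Newton's second law for the crate (up-slope positive): T − 50.664 = 11 a. For the hanging bucket (downward positive): 7.1 × 9.81 − T = 7.1 a.
Adding the two equations eliminates T: 18.987 = 18.1 a, so a = 1.0490 m/s².

1.05 m/s²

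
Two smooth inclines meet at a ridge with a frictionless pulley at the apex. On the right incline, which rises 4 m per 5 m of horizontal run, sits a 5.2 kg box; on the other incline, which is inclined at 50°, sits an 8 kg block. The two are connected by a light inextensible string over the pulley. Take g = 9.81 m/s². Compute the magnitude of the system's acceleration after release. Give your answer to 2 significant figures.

2.1 m/s²

Resolve each weight along its own incline: the 5.2 kg mass has component 5.2 × 9.81 × sin 38.66° = 31.867 N down its slope, and the 8 kg mass has 8 × 9.81 × sin 50° = 60.119 N down its slope.
The 8 kg side's 60.119 N exceeds the other side's 31.867 N, so that mass slides down and the 5.2 kg mass slides up. Taking that direction as positive, Newton's second law for the whole system gives 60.119 − 31.867 = (5.2 + 8) a, so a = 28.252 / 13.2 = 2.1403 m/s².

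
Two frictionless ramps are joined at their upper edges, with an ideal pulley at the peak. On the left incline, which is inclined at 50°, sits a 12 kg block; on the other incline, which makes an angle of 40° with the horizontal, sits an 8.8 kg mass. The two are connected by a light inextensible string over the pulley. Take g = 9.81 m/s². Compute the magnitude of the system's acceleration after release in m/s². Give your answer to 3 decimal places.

1.668 m/s²

Resolve each weight along its own incline: the 12 kg mass has component 12 × 9.81 × sin 50° = 90.179 N down its slope, and the 8.8 kg mass has 8.8 × 9.81 × sin 40° = 55.491 N down its slope.
The 12 kg side's 90.179 N exceeds the other side's 55.491 N, so that mass slides down and the 8.8 kg mass slides up. Taking that direction as positive, Newton's second law for the whole system gives 90.179 − 55.491 = (12 + 8.8) a, so a = 34.688 / 20.8 = 1.6677 m/s².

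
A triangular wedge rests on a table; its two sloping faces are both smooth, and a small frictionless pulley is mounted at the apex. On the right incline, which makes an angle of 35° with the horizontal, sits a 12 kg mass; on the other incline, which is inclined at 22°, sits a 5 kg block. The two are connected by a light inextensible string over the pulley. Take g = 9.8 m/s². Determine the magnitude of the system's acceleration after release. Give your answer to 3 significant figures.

2.89 m/s²

Resolve each weight along its own incline: the 12 kg mass has component 12 × 9.8 × sin 35° = 67.453 N down its slope, and the 5 kg mass has 5 × 9.8 × sin 22° = 18.356 N down its slope.
The 12 kg side's 67.453 N exceeds the other side's 18.356 N, so that mass slides down and the 5 kg mass slides up. Taking that direction as positive, Newton's second law for the whole system gives 67.453 − 18.356 = (12 + 5) a, so a = 49.097 / 17 = 2.8881 m/s².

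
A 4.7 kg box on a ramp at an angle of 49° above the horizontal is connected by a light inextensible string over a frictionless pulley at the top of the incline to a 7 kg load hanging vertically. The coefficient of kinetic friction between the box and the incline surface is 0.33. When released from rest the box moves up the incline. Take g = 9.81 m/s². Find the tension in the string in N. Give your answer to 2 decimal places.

54.38 N

For the box on the incline: the weight component along the slope is m₁g sin 49° = 4.7 × 9.81 × 0.7547 = 34.797 N and the normal force is N = m₁g cos 49° = 30.249 N.
Kinetic friction opposes the box's motion up the incline: f = μN = 0.33 × 30.249 = 9.982 N acting down the slope.
Newton's second law for the box (up-slope positive): T − 34.797 − 9.982 = 4.7 a. For the hanging load (downward positive): 7 × 9.81 − T = 7 a.
Adding the two equations eliminates T: 23.891 = 11.7 a, so a = 2.0420 m/s².
Then from the hanging load's equation, T = 7 × (9.81 − 2.0420) = 54.376 N.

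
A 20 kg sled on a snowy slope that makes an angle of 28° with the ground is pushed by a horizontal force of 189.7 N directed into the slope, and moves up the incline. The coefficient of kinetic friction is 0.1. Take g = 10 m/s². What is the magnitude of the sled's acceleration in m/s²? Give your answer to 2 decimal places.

2.35 m/s²

The horizontal push has components F cos 28° = 189.7 × 0.8829 = 167.486 N up the incline and F sin 28° = 189.7 × 0.4695 = 89.064 N pressing into the surface.
The normal force is therefore N = mg cos 28° + F sin 28° = 176.580 + 89.064 = 265.644 N, and kinetic friction down the slope is μN = 0.1 × 265.644 = 26.564 N.
Along the incline: F cos 28° − mg sin 28° − μN = ma, so 167.486 − 93.900 − 26.564 = 20 a, giving a = 2.3511 m/s².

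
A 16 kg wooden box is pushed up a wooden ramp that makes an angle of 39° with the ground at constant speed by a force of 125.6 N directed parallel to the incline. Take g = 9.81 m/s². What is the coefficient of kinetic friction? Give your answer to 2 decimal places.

0.22

At constant speed ΣF = 0 along the incline. The applied 125.6 N acts up the slope; the weight component mg sin 39° = 98.778 N and kinetic friction μN both act down the slope.
So 125.6 = 98.778 + μ × 121.981, giving μ = (125.6 − 98.778) / 121.981 = 0.2199.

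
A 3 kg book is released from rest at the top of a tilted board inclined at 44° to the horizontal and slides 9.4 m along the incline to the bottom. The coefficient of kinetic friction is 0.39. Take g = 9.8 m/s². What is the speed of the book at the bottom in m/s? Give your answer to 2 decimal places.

The weight component along the incline is mg sin 44° = 20.423 N and the normal force is N = mg cos 44° = 21.149 N.
Friction up the slope is f = μN = 0.39 × 21.149 = 8.248 N, so the net downslope force is 20.423 − 8.248 = 12.175 N and a = 12.175 / 3 = 4.0583 m/s².
Starting from rest over a distance of 9.4 m, v² = 2aL = 2 × 4.0583 × 9.4 = 76.2960, so v = 8.7348 m/s.

8.73 m/s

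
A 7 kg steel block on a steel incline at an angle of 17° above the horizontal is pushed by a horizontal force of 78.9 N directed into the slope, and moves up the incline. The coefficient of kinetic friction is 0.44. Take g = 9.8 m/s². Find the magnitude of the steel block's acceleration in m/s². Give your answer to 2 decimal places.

The horizontal push has components F cos 17° = 78.9 × 0.9563 = 75.452 N up the incline and F sin 17° = 78.9 × 0.2924 = 23.070 N pressing into the surface.
The normal force is therefore N = mg cos 17° + F sin 17° = 65.602 + 23.070 = 88.672 N, and kinetic friction down the slope is μN = 0.44 × 88.672 = 39.016 N.
Along the incline: F cos 17° − mg sin 17° − μN = ma, so 75.452 − 20.059 − 39.016 = 7 a, giving a = 2.3396 m/s².

2.34 m/s²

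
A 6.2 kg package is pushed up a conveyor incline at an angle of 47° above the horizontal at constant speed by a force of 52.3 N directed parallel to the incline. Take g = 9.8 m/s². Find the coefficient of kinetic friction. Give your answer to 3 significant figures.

At constant speed ΣF = 0 along the incline. The applied 52.3 N acts up the slope; the weight component mg sin 47° = 44.437 N and kinetic friction μN both act down the slope.
So 52.3 = 44.437 + μ × 41.438, giving μ = (52.3 − 44.437) / 41.438 = 0.1898.

0.190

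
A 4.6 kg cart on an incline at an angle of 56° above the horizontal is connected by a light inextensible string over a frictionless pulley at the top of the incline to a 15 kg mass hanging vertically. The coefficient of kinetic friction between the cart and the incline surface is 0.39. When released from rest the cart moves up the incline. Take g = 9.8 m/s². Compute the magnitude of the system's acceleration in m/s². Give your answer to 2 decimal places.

For the cart on the incline: the weight component along the slope is m₁g sin 56° = 4.6 × 9.8 × 0.8290 = 37.371 N and the normal force is N = m₁g cos 56° = 25.208 N.
Kinetic friction opposes the cart's motion up the incline: f = μN = 0.39 × 25.208 = 9.831 N acting down the slope.
Newton's second law for the cart (up-slope positive): T − 37.371 − 9.831 = 4.6 a. For the hanging mass (downward positive): 15 × 9.8 − T = 15 a.
Adding the two equations eliminates T: 99.798 = 19.6 a, so a = 5.0917 m/s².

5.09 m/s²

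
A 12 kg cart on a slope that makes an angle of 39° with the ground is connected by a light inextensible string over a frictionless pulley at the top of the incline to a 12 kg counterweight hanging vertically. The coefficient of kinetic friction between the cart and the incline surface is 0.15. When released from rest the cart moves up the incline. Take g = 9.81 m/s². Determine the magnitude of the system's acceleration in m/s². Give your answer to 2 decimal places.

1.25 m/s²

For the cart on the incline: the weight component along the slope is m₁g sin 39° = 12 × 9.81 × 0.6293 = 74.081 N and the normal force is N = m₁g cos 39° = 91.486 N.
Kinetic friction opposes the cart's motion up the incline: f = μN = 0.15 × 91.486 = 13.723 N acting down the slope.
Newton's second law for the cart (up-slope positive): T − 74.081 − 13.723 = 12 a. For the hanging counterweight (downward positive): 12 × 9.81 − T = 12 a.
Adding the two equations eliminates T: 29.916 = 24 a, so a = 1.2465 m/s².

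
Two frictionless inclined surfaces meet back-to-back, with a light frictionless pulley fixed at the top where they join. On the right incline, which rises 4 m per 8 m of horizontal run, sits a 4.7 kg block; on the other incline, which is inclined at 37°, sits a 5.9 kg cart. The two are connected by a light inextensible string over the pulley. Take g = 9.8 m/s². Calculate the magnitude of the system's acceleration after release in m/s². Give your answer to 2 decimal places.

1.34 m/s²

Resolve each weight along its own incline: the 4.7 kg mass has component 4.7 × 9.8 × sin 26.57° = 20.599 N down its slope, and the 5.9 kg mass has 5.9 × 9.8 × sin 37° = 34.797 N down its slope.
The 5.9 kg side's 34.797 N exceeds the other side's 20.599 N, so that mass slides down and the 4.7 kg mass slides up. Taking that direction as positive, Newton's second law for the whole system gives 34.797 − 20.599 = (4.7 + 5.9) a, so a = 14.198 / 10.6 = 1.3394 m/s².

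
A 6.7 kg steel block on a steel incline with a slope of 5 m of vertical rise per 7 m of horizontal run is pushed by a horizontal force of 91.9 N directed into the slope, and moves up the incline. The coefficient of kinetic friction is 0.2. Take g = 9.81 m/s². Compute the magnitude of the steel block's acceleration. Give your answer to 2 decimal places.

2.27 m/s²

The horizontal push has components F cos 35.54° = 91.9 × 0.8137 = 74.779 N up the incline and F sin 35.54° = 91.9 × 0.5812 = 53.412 N pressing into the surface.
The normal force is therefore N = mg cos 35.54° + F sin 35.54° = 53.482 + 53.412 = 106.894 N, and kinetic friction down the slope is μN = 0.2 × 106.894 = 21.379 N.
Along the incline: F cos 35.54° − mg sin 35.54° − μN = ma, so 74.779 − 38.201 − 21.379 = 6.7 a, giving a = 2.2685 m/s².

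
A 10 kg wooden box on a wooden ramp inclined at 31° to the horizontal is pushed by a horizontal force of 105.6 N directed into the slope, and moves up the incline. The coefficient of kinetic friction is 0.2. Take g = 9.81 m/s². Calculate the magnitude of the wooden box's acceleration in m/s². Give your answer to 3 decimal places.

The horizontal push has components F cos 31° = 105.6 × 0.8572 = 90.520 N up the incline and F sin 31° = 105.6 × 0.5150 = 54.384 N pressing into the surface.
The normal force is therefore N = mg cos 31° + F sin 31° = 84.091 + 54.384 = 138.475 N, and kinetic friction down the slope is μN = 0.2 × 138.475 = 27.695 N.
Along the incline: F cos 31° − mg sin 31° − μN = ma, so 90.520 − 50.522 − 27.695 = 10 a, giving a = 1.2303 m/s².

1.230 m/s²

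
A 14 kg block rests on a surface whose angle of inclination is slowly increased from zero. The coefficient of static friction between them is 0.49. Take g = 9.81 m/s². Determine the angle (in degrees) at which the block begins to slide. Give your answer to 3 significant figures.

At the threshold of sliding, static friction is at its maximum μ_s N and exactly balances the weight component along the incline: mg sin θ = μ_s mg cos θ.
Hence tan θ = μ_s = 0.49, so θ = arctan(0.49) = 26.1049°.

26.1°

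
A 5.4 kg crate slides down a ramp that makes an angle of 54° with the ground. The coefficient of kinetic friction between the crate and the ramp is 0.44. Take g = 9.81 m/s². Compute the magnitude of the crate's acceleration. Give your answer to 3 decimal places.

Resolving the weight along the incline: the component pulling the crate down the slope is mg sin 54° = 5.4 × 9.81 × 0.8090 = 42.856 N, and the normal force is N = mg cos 54° = 5.4 × 9.81 × 0.5878 = 31.138 N.
Kinetic friction acts up the slope with magnitude f = μN = 0.44 × 31.138 = 13.701 N.
Net force along the incline is 42.856 − 13.701 = 29.155 N, so a = 29.155 / 5.4 = 5.3991 m/s².

5.399 m/s²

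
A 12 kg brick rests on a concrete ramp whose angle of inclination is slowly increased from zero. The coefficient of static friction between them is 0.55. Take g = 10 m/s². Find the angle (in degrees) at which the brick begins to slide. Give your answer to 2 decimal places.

At the threshold of sliding, static friction is at its maximum μ_s N and exactly balances the weight component along the incline: mg sin θ = μ_s mg cos θ.
Hence tan θ = μ_s = 0.55, so θ = arctan(0.55) = 28.8108°.

28.81°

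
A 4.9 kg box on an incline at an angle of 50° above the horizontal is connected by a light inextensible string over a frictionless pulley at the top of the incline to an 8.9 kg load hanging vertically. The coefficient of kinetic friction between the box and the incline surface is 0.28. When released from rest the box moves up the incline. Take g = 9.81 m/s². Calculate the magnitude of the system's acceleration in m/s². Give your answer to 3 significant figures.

3.03 m/s²

For the box on the incline: the weight component along the slope is m₁g sin 50° = 4.9 × 9.81 × 0.7660 = 36.821 N and the normal force is N = m₁g cos 50° = 30.898 N.
Kinetic friction opposes the box's motion up the incline: f = μN = 0.28 × 30.898 = 8.651 N acting down the slope.
Newton's second law for the box (up-slope positive): T − 36.821 − 8.651 = 4.9 a. For the hanging load (downward positive): 8.9 × 9.81 − T = 8.9 a.
Adding the two equations eliminates T: 41.837 = 13.8 a, so a = 3.0317 m/s².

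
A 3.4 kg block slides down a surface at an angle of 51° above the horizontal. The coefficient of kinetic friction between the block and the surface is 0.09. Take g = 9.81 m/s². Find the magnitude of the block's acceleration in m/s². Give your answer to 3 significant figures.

7.07 m/s²

Resolving the weight along the incline: the component pulling the block down the slope is mg sin 51° = 3.4 × 9.81 × 0.7771 = 25.919 N, and the normal force is N = mg cos 51° = 3.4 × 9.81 × 0.6293 = 20.990 N.
Kinetic friction acts up the slope with magnitude f = μN = 0.09 × 20.990 = 1.889 N.
Net force along the incline is 25.919 − 1.889 = 24.030 N, so a = 24.030 / 3.4 = 7.0676 m/s².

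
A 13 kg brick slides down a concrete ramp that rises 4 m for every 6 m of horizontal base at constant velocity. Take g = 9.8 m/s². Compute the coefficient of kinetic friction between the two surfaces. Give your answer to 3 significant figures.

0.667

At constant velocity the net force along the incline is zero: mg sin 33.69° = μ mg cos 33.69°.
So μ = tan 33.69° = 0.5547 / 0.8321 = 0.6666.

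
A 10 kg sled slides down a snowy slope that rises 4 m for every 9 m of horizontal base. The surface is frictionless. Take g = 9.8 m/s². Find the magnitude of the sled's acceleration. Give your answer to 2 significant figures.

Resolving the weight along the incline: the component pulling the sled down the slope is mg sin 23.96° = 10 × 9.8 × 0.4061 = 39.798 N, and the normal force is N = mg cos 23.96° = 10 × 9.8 × 0.9138 = 89.552 N.
With no friction the net force along the incline is 39.798 N, so a = g sin 23.96° = 39.798 / 10 = 3.9798 m/s².

4.0 m/s²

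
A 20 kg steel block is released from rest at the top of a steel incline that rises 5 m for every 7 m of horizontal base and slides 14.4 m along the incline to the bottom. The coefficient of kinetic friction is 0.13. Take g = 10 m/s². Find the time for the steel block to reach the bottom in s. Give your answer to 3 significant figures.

2.46 s

The weight component along the incline is mg sin 35.54° = 116.248 N and the normal force is N = mg cos 35.54° = 162.747 N.
Friction up the slope is f = μN = 0.13 × 162.747 = 21.157 N, so the net downslope force is 116.248 − 21.157 = 95.091 N and a = 95.091 / 20 = 4.7546 m/s².
Starting from rest, L = ½at², so t = √(2L/a) = √(2 × 14.4 / 4.7546) = 2.4612 s.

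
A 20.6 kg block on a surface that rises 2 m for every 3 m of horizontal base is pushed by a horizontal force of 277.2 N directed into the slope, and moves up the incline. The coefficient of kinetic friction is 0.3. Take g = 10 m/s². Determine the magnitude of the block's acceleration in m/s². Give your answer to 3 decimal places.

The horizontal push has components F cos 33.69° = 277.2 × 0.8321 = 230.658 N up the incline and F sin 33.69° = 277.2 × 0.5547 = 153.763 N pressing into the surface.
The normal force is therefore N = mg cos 33.69° + F sin 33.69° = 171.413 + 153.763 = 325.176 N, and kinetic friction down the slope is μN = 0.3 × 325.176 = 97.553 N.
Along the incline: F cos 33.69° − mg sin 33.69° − μN = ma, so 230.658 − 114.268 − 97.553 = 20.6 a, giving a = 0.9144 m/s².

0.914 m/s²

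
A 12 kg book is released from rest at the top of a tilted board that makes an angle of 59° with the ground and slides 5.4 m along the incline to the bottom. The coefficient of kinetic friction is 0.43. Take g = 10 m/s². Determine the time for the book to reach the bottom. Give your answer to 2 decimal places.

1.30 s

The weight component along the incline is mg sin 59° = 102.860 N and the normal force is N = mg cos 59° = 61.805 N.
Friction up the slope is f = μN = 0.43 × 61.805 = 26.576 N, so the net downslope force is 102.860 − 26.576 = 76.284 N and a = 76.284 / 12 = 6.3570 m/s².
Starting from rest, L = ½at², so t = √(2L/a) = √(2 × 5.4 / 6.3570) = 1.3034 s.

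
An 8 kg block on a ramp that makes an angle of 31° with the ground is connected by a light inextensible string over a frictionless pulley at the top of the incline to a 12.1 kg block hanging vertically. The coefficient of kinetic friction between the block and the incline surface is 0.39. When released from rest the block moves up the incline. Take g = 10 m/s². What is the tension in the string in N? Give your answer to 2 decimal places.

89.06 N

For the block on the incline: the weight component along the slope is m₁g sin 31° = 8 × 10 × 0.5150 = 41.200 N and the normal force is N = m₁g cos 31° = 68.573 N.
Kinetic friction opposes the block's motion up the incline: f = μN = 0.39 × 68.573 = 26.743 N acting down the slope.
Newton's second law for the block (up-slope positive): T − 41.200 − 26.743 = 8 a. For the hanging block (downward positive): 12.1 × 10 − T = 12.1 a.
Adding the two equations eliminates T: 53.057 = 20.1 a, so a = 2.6397 m/s².
Then from the hanging block's equation, T = 12.1 × (10 − 2.6397) = 89.060 N.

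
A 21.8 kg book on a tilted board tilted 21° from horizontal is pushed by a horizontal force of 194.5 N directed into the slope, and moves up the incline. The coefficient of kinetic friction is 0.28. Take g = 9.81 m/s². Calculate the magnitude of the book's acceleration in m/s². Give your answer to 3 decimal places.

1.354 m/s²

The horizontal push has components F cos 21° = 194.5 × 0.9336 = 181.585 N up the incline and F sin 21° = 194.5 × 0.3584 = 69.709 N pressing into the surface.
The normal force is therefore N = mg cos 21° + F sin 21° = 199.658 + 69.709 = 269.367 N, and kinetic friction down the slope is μN = 0.28 × 269.367 = 75.423 N.
Along the incline: F cos 21° − mg sin 21° − μN = ma, so 181.585 − 76.647 − 75.423 = 21.8 a, giving a = 1.3539 m/s².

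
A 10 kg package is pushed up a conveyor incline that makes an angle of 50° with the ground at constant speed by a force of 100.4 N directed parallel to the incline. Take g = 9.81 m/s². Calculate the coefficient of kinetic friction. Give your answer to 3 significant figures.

0.400

At constant speed ΣF = 0 along the incline. The applied 100.4 N acts up the slope; the weight component mg sin 50° = 75.149 N and kinetic friction μN both act down the slope.
So 100.4 = 75.149 + μ × 63.057, giving μ = (100.4 − 75.149) / 63.057 = 0.4004.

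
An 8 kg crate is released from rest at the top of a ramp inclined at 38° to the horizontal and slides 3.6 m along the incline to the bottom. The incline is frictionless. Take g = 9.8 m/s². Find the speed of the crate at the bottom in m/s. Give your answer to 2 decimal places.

6.59 m/s

The weight component along the incline is mg sin 38° = 48.268 N and the normal force is N = mg cos 38° = 61.780 N.
With no friction, a = g sin 38° = 6.0335 m/s².
Starting from rest over a distance of 3.6 m, v² = 2aL = 2 × 6.0335 × 3.6 = 43.4412, so v = 6.5910 m/s.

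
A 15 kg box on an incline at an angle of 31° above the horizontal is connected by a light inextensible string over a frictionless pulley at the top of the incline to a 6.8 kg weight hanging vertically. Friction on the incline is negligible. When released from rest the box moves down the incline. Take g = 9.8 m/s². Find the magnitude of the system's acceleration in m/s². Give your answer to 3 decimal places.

For the box on the incline: the weight component along the slope is m₁g sin 31° = 15 × 9.8 × 0.5150 = 75.705 N and the normal force is N = m₁g cos 31° = 126.004 N.
Newton's second law for the box (down-slope positive): 75.705 − T = 15 a. For the hanging weight (upward positive): T − 6.8 × 9.8 = 6.8 a.
Adding the two equations eliminates T: 9.065 = 21.8 a, so a = 0.4158 m/s².

0.416 m/s²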